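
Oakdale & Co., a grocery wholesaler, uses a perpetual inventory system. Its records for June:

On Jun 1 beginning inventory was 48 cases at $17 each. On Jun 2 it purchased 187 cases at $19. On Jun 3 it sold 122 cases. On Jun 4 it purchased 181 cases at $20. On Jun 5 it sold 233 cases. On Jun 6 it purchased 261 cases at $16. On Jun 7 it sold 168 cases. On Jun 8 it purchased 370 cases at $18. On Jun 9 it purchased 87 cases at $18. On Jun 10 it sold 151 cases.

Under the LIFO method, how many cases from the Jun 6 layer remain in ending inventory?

93

Jun 3, 122 sold [LIFO — newest first]: 122 @ $19 = $2,318
Jun 5, 233 sold [LIFO — newest first]: 181 @ $20 + 52 @ $19 = $4,608
Jun 7, 168 sold [LIFO — newest first]: 168 @ $16 = $2,688
Jun 10, 151 sold [LIFO — newest first]: 87 @ $18 + 64 @ $18 = $2,718
Total COGS = $2,318 + $4,608 + $2,688 + $2,718 = $12,332
Ending inventory: 48 @ $17 + 13 @ $19 + 93 @ $16 + 306 @ $18 = $8,059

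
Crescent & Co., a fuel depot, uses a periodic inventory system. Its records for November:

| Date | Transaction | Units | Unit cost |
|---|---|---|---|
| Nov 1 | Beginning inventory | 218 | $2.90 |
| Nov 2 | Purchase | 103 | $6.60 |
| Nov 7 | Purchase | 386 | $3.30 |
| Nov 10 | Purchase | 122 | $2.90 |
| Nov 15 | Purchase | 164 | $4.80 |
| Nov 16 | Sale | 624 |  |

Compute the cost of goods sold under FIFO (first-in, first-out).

COGS = $2,311.90

Nov 16, 624 sold [FIFO — oldest first]: 218 @ $2.90 + 103 @ $6.60 + 303 @ $3.30 = $2,311.90
Ending inventory: 83 @ $3.30 + 122 @ $2.90 + 164 @ $4.80 = $1,414.90
Check: goods available $3,726.80 = COGS $2,311.90 + ending $1,414.90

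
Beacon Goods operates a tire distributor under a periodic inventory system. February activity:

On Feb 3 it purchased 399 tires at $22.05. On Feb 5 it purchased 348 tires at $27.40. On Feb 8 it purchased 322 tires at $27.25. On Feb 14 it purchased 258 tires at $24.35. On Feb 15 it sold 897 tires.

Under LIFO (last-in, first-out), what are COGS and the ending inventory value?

Feb 15, 897 sold [LIFO — newest first]: 258 @ $24.35 + 322 @ $27.25 + 317 @ $27.40 = $23,742.60
Ending inventory: 399 @ $22.05 + 31 @ $27.40 = $9,647.35
Check: goods available $33,389.95 = COGS $23,742.60 + ending $9,647.35

COGS = $23,742.60; ending inventory = $9,647.35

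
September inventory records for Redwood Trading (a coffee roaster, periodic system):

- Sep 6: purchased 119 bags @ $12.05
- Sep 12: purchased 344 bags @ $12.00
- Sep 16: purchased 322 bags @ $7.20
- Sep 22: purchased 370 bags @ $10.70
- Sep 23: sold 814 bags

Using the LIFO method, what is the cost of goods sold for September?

Sep 23, 814 sold [LIFO — newest first]: 370 @ $10.70 + 322 @ $7.20 + 122 @ $12.00 = $7,741.40
Ending inventory: 119 @ $12.05 + 222 @ $12.00 = $4,097.95
Check: goods available $11,839.35 = COGS $7,741.40 + ending $4,097.95

COGS = $7,741.40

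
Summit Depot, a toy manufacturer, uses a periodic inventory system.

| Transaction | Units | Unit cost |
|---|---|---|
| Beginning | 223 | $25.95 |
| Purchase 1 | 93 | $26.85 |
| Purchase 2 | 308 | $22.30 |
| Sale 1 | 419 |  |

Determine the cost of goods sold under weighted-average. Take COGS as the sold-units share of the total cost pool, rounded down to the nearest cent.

COGS = $10,174.38

Sale 1, sell 419: 419/624 × $15,152.30 → $10,174.38
Ending inventory (cost pool remaining) = $4,977.92
Check: goods available $15,152.30 = COGS $10,174.38 + ending $4,977.92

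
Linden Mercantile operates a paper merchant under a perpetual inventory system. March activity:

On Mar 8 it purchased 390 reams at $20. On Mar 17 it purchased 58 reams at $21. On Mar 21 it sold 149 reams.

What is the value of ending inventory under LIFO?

Ending inventory = $5,980

Mar 21, 149 sold [LIFO — newest first]: 58 @ $21 + 91 @ $20 = $3,038
Ending inventory: 299 @ $20 = $5,980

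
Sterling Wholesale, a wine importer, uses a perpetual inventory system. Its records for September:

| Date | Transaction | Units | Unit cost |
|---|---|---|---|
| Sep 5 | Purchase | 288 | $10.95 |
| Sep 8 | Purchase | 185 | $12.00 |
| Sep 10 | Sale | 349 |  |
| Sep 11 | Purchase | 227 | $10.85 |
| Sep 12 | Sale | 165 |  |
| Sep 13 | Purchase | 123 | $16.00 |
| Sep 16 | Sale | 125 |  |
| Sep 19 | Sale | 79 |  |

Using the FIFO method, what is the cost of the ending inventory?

Sep 10, 349 sold [FIFO — oldest first]: 288 @ $10.95 + 61 @ $12.00 = $3,885.60
Sep 12, 165 sold [FIFO — oldest first]: 124 @ $12.00 + 41 @ $10.85 = $1,932.85
Sep 16, 125 sold [FIFO — oldest first]: 125 @ $10.85 = $1,356.25
Sep 19, 79 sold [FIFO — oldest first]: 61 @ $10.85 + 18 @ $16.00 = $949.85
Total COGS = $3,885.60 + $1,932.85 + $1,356.25 + $949.85 = $8,124.55
Ending inventory: 105 @ $16.00 = $1,680.00

Ending inventory = $1,680.00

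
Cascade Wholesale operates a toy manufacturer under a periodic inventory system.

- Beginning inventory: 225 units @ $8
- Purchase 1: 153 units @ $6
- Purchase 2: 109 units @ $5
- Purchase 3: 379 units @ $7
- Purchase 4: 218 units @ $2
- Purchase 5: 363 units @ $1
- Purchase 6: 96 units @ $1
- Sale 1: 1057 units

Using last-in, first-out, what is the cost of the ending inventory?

Sale 1 (1057) [LIFO — newest first]: 96 @ $1 + 363 @ $1 + 218 @ $2 + 379 @ $7 + 1 @ $5 = $3,553
Ending inventory: 225 @ $8 + 153 @ $6 + 108 @ $5 = $3,258
Check: goods available $6,811 = COGS $3,553 + ending $3,258

Ending inventory = $3,258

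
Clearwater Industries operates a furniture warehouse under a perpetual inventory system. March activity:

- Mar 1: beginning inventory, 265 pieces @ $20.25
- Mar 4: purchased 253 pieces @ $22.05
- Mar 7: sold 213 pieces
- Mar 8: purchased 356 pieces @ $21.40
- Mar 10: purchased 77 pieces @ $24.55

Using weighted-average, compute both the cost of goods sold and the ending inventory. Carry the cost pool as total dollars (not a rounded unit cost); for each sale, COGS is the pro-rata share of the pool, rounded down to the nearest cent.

After Mar 1: 265 on hand, pool $5,366.25 (≈ $20.2500 each)
After Mar 4: 518 on hand, pool $10,944.90 (≈ $21.1292 each)
Mar 7, sell 213: 213/518 × $10,944.90 → $4,500.50
After Mar 8: 661 on hand, pool $14,062.80 (≈ $21.2750 each)
After Mar 10: 738 on hand, pool $15,953.15 (≈ $21.6167 each)
Ending inventory (cost pool remaining) = $15,953.15

COGS = $4,500.50; ending inventory = $15,953.15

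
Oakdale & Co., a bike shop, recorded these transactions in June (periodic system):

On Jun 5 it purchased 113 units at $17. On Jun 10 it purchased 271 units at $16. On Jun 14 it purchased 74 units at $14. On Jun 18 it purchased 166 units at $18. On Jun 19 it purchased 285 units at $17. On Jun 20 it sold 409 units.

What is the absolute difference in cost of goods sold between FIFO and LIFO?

FIFO COGS: 113 @ $17 + 271 @ $16 + 25 @ $14 = $6,607
LIFO COGS: 285 @ $17 + 124 @ $18 = $7,077
Difference = |$6,607 − $7,077| = $470

$470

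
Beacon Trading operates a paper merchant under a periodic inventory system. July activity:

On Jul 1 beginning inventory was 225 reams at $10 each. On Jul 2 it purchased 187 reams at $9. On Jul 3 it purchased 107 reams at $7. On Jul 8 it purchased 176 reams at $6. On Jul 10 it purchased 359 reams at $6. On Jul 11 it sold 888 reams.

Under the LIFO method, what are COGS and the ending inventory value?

Jul 11, 888 sold [LIFO — newest first]: 359 @ $6 + 176 @ $6 + 107 @ $7 + 187 @ $9 + 59 @ $10 = $6,232
Ending inventory: 166 @ $10 = $1,660

COGS = $6,232; ending inventory = $1,660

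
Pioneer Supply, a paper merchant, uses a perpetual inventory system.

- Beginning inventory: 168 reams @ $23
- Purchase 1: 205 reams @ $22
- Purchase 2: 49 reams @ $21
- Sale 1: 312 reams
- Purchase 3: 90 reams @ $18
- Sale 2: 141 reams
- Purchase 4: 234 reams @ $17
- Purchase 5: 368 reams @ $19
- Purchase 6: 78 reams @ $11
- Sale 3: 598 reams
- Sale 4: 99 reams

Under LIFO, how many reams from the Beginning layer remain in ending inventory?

42

Sale 1 (312) [LIFO — newest first]: 49 @ $21 + 205 @ $22 + 58 @ $23 = $6,873
Sale 2 (141) [LIFO — newest first]: 90 @ $18 + 51 @ $23 = $2,793
Sale 3 (598) [LIFO — newest first]: 78 @ $11 + 368 @ $19 + 152 @ $17 = $10,434
Sale 4 (99) [LIFO — newest first]: 82 @ $17 + 17 @ $23 = $1,785
Total COGS = $6,873 + $2,793 + $10,434 + $1,785 = $21,885
Ending inventory: 42 @ $23 = $966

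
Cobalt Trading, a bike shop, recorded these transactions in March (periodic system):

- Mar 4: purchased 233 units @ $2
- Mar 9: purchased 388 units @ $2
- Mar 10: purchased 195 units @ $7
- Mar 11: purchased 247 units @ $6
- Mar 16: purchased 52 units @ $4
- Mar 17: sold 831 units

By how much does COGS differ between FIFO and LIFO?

FIFO COGS: 233 @ $2 + 388 @ $2 + 195 @ $7 + 15 @ $6 = $2,697
LIFO COGS: 52 @ $4 + 247 @ $6 + 195 @ $7 + 337 @ $2 = $3,729
Difference = |$2,697 − $3,729| = $1,032

$1,032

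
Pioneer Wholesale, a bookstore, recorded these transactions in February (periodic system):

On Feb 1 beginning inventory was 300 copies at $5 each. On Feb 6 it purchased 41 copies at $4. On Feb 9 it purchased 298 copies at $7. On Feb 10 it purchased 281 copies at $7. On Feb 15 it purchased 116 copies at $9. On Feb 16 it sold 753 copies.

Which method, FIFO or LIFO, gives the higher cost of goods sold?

FIFO COGS: 300 @ $5 + 41 @ $4 + 298 @ $7 + 114 @ $7 = $4,548
LIFO COGS: 116 @ $9 + 281 @ $7 + 298 @ $7 + 41 @ $4 + 17 @ $5 = $5,346

LIFO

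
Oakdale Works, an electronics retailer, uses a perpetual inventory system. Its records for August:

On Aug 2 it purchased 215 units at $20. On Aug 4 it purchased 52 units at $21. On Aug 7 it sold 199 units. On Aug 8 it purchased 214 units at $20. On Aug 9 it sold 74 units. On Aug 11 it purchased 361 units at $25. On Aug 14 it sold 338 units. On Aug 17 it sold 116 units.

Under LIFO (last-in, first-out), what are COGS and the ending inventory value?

Aug 7, 199 sold [LIFO — newest first]: 52 @ $21 + 147 @ $20 = $4,032
Aug 9, 74 sold [LIFO — newest first]: 74 @ $20 = $1,480
Aug 14, 338 sold [LIFO — newest first]: 338 @ $25 = $8,450
Aug 17, 116 sold [LIFO — newest first]: 23 @ $25 + 93 @ $20 = $2,435
Total COGS = $4,032 + $1,480 + $8,450 + $2,435 = $16,397
Ending inventory: 68 @ $20 + 47 @ $20 = $2,300

COGS = $16,397; ending inventory = $2,300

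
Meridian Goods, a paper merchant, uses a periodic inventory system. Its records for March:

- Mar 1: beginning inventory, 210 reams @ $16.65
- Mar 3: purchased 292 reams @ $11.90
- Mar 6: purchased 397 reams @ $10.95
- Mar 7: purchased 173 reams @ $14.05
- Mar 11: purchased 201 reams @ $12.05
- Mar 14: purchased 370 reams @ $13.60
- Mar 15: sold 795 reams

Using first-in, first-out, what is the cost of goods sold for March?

COGS = $10,179.65

Mar 15, 795 sold [FIFO — oldest first]: 210 @ $16.65 + 292 @ $11.90 + 293 @ $10.95 = $10,179.65
Ending inventory: 104 @ $10.95 + 173 @ $14.05 + 201 @ $12.05 + 370 @ $13.60 = $11,023.50
Check: goods available $21,203.15 = COGS $10,179.65 + ending $11,023.50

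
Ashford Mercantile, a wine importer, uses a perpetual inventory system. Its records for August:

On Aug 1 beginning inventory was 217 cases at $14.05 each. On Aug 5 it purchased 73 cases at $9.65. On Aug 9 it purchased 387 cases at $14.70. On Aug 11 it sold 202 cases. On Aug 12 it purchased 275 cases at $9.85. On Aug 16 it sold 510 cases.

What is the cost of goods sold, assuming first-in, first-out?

Aug 11, 202 sold [FIFO — oldest first]: 202 @ $14.05 = $2,838.10
Aug 16, 510 sold [FIFO — oldest first]: 15 @ $14.05 + 73 @ $9.65 + 387 @ $14.70 + 35 @ $9.85 = $6,948.85
Total COGS = $2,838.10 + $6,948.85 = $9,786.95
Ending inventory: 240 @ $9.85 = $2,364.00
Check: goods available $12,150.95 = COGS $9,786.95 + ending $2,364.00

COGS = $9,786.95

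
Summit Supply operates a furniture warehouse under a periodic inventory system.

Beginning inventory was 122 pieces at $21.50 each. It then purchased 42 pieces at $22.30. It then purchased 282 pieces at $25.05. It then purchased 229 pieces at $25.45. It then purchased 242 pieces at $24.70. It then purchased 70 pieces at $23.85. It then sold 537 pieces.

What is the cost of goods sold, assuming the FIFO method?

Sale 1 (537) [FIFO — oldest first]: 122 @ $21.50 + 42 @ $22.30 + 282 @ $25.05 + 91 @ $25.45 = $12,939.65
Ending inventory: 138 @ $25.45 + 242 @ $24.70 + 70 @ $23.85 = $11,159.00
Check: goods available $24,098.65 = COGS $12,939.65 + ending $11,159.00

COGS = $12,939.65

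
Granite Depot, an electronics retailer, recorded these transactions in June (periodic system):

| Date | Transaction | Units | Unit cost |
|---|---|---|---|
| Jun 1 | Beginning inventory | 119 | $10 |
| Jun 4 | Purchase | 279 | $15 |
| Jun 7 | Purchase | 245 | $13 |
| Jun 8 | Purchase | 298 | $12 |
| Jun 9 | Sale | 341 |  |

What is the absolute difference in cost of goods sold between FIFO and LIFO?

FIFO COGS: 119 @ $10 + 222 @ $15 = $4,520
LIFO COGS: 298 @ $12 + 43 @ $13 = $4,135
Difference = |$4,520 − $4,135| = $385

$385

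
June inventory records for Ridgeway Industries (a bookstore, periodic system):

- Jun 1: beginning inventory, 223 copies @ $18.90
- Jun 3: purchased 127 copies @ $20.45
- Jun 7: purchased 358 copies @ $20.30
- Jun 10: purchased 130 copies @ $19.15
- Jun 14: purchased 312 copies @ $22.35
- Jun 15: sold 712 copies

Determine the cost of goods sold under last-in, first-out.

Jun 15, 712 sold [LIFO — newest first]: 312 @ $22.35 + 130 @ $19.15 + 270 @ $20.30 = $14,943.70
Ending inventory: 223 @ $18.90 + 127 @ $20.45 + 88 @ $20.30 = $8,598.25

COGS = $14,943.70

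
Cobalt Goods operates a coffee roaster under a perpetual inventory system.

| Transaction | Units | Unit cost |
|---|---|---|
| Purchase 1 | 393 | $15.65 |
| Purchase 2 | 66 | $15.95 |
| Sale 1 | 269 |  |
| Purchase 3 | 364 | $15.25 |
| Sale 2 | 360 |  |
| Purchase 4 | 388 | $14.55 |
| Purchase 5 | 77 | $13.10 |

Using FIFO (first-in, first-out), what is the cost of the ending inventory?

Ending inventory = $9,612.60

Sale 1 (269) [FIFO — oldest first]: 269 @ $15.65 = $4,209.85
Sale 2 (360) [FIFO — oldest first]: 124 @ $15.65 + 66 @ $15.95 + 170 @ $15.25 = $5,585.80
Total COGS = $4,209.85 + $5,585.80 = $9,795.65
Ending inventory: 194 @ $15.25 + 388 @ $14.55 + 77 @ $13.10 = $9,612.60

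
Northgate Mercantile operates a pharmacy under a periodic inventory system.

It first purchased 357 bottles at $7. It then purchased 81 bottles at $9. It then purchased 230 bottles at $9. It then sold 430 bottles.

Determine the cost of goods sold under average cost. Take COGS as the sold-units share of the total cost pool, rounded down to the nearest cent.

COGS = $3,410.38

Sale 1, sell 430: 430/668 × $5,298.00 → $3,410.38
Ending inventory (cost pool remaining) = $1,887.62
Check: goods available $5,298.00 = COGS $3,410.38 + ending $1,887.62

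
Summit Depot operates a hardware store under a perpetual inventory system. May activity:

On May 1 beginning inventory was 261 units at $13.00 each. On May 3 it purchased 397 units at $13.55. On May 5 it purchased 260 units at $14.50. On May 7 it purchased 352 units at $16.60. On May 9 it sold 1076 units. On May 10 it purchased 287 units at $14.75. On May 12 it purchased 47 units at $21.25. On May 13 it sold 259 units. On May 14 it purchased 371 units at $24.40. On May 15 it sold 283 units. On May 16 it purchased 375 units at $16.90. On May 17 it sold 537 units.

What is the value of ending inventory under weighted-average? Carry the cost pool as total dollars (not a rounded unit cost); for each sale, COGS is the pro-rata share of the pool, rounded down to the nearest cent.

After May 1: 261 on hand, pool $3,393.00 (≈ $13.0000 each)
After May 3: 658 on hand, pool $8,772.35 (≈ $13.3318 each)
After May 5: 918 on hand, pool $12,542.35 (≈ $13.6627 each)
After May 7: 1270 on hand, pool $18,385.55 (≈ $14.4768 each)
May 9, sell 1076: 1076/1270 × $18,385.55 → $15,577.04
After May 10: 481 on hand, pool $7,041.76 (≈ $14.6398 each)
After May 12: 528 on hand, pool $8,040.51 (≈ $15.2282 each)
May 13, sell 259: 259/528 × $8,040.51 → $3,944.11
After May 14: 640 on hand, pool $13,148.80 (≈ $20.5450 each)
May 15, sell 283: 283/640 × $13,148.80 → $5,814.23
After May 16: 732 on hand, pool $13,672.07 (≈ $18.6777 each)
May 17, sell 537: 537/732 × $13,672.07 → $10,029.92
Total COGS = $15,577.04 + $3,944.11 + $5,814.23 + $10,029.92 = $35,365.30
Ending inventory (cost pool remaining) = $3,642.15

Ending inventory = $3,642.15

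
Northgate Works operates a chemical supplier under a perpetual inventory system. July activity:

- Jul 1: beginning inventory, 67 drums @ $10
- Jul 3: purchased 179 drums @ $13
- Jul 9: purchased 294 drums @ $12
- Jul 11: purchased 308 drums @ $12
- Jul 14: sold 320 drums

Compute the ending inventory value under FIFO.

Ending inventory = $6,336

Jul 14, 320 sold [FIFO — oldest first]: 67 @ $10 + 179 @ $13 + 74 @ $12 = $3,885
Ending inventory: 220 @ $12 + 308 @ $12 = $6,336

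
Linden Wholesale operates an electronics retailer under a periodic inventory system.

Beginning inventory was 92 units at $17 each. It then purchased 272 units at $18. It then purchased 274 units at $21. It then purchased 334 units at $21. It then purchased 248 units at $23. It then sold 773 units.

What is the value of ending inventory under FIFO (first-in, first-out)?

Sale 1 (773) [FIFO — oldest first]: 92 @ $17 + 272 @ $18 + 274 @ $21 + 135 @ $21 = $15,049
Ending inventory: 199 @ $21 + 248 @ $23 = $9,883
Check: goods available $24,932 = COGS $15,049 + ending $9,883

Ending inventory = $9,883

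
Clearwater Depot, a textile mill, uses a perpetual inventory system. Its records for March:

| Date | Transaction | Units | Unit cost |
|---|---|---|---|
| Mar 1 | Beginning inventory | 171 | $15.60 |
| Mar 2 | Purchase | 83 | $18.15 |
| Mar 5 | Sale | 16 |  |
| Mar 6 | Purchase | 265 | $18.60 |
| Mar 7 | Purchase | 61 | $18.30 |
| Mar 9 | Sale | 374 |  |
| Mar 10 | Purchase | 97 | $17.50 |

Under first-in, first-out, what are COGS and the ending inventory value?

COGS = $6,703.65; ending inventory = $5,213.20

Mar 5, 16 sold [FIFO — oldest first]: 16 @ $15.60 = $249.60
Mar 9, 374 sold [FIFO — oldest first]: 155 @ $15.60 + 83 @ $18.15 + 136 @ $18.60 = $6,454.05
Total COGS = $249.60 + $6,454.05 = $6,703.65
Ending inventory: 129 @ $18.60 + 61 @ $18.30 + 97 @ $17.50 = $5,213.20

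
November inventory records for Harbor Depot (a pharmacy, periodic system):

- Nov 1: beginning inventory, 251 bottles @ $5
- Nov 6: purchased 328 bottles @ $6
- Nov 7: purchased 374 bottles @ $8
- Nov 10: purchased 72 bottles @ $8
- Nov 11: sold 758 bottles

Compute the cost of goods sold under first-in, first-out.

COGS = $4,655

Nov 11, 758 sold [FIFO — oldest first]: 251 @ $5 + 328 @ $6 + 179 @ $8 = $4,655
Ending inventory: 195 @ $8 + 72 @ $8 = $2,136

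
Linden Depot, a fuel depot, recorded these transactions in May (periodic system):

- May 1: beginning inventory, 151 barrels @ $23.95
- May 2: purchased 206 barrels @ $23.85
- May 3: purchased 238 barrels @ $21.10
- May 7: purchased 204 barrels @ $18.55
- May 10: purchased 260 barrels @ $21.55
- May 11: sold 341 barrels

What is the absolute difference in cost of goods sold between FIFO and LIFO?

$1,042.40

FIFO COGS: 151 @ $23.95 + 190 @ $23.85 = $8,147.95
LIFO COGS: 260 @ $21.55 + 81 @ $18.55 = $7,105.55
Difference = |$8,147.95 − $7,105.55| = $1,042.40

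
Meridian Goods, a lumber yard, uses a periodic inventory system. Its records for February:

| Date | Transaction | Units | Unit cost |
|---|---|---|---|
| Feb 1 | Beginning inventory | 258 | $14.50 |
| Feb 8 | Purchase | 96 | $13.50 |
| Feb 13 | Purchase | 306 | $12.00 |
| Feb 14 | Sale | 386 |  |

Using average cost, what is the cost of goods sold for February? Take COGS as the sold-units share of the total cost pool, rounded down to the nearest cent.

Feb 14, sell 386: 386/660 × $8,709.00 → $5,093.44
Ending inventory (cost pool remaining) = $3,615.56

COGS = $5,093.44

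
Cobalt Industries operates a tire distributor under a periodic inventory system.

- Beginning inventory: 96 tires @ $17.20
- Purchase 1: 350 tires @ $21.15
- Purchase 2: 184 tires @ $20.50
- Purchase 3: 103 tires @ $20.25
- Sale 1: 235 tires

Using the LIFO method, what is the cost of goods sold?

COGS = $4,791.75

Sale 1 (235) [LIFO — newest first]: 103 @ $20.25 + 132 @ $20.50 = $4,791.75
Ending inventory: 96 @ $17.20 + 350 @ $21.15 + 52 @ $20.50 = $10,119.70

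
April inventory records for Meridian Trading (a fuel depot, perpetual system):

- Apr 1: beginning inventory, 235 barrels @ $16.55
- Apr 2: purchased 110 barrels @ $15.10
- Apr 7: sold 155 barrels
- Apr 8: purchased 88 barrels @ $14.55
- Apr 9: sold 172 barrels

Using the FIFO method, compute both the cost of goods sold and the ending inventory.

Apr 7, 155 sold [FIFO — oldest first]: 155 @ $16.55 = $2,565.25
Apr 9, 172 sold [FIFO — oldest first]: 80 @ $16.55 + 92 @ $15.10 = $2,713.20
Total COGS = $2,565.25 + $2,713.20 = $5,278.45
Ending inventory: 18 @ $15.10 + 88 @ $14.55 = $1,552.20

COGS = $5,278.45; ending inventory = $1,552.20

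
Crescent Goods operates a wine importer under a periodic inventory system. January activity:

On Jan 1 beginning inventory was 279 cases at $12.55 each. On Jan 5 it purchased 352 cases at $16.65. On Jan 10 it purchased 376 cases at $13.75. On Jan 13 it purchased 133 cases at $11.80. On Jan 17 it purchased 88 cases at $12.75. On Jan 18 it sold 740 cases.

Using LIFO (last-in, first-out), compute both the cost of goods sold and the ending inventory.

Jan 18, 740 sold [LIFO — newest first]: 88 @ $12.75 + 133 @ $11.80 + 376 @ $13.75 + 143 @ $16.65 = $10,242.35
Ending inventory: 279 @ $12.55 + 209 @ $16.65 = $6,981.30
Check: goods available $17,223.65 = COGS $10,242.35 + ending $6,981.30

COGS = $10,242.35; ending inventory = $6,981.30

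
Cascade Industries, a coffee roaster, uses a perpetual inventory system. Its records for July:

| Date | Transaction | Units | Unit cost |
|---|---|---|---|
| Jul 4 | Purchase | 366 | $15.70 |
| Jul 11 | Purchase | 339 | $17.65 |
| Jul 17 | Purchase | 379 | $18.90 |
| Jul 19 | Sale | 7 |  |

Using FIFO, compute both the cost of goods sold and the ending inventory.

COGS = $109.90; ending inventory = $18,782.75

Jul 19, 7 sold [FIFO — oldest first]: 7 @ $15.70 = $109.90
Ending inventory: 359 @ $15.70 + 339 @ $17.65 + 379 @ $18.90 = $18,782.75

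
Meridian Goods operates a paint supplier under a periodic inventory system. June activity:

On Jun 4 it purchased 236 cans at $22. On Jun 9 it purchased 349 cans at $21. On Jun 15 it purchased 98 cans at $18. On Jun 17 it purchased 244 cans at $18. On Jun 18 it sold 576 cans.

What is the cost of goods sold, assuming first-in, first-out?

COGS = $12,332

Jun 18, 576 sold [FIFO — oldest first]: 236 @ $22 + 340 @ $21 = $12,332
Ending inventory: 9 @ $21 + 98 @ $18 + 244 @ $18 = $6,345
Check: goods available $18,677 = COGS $12,332 + ending $6,345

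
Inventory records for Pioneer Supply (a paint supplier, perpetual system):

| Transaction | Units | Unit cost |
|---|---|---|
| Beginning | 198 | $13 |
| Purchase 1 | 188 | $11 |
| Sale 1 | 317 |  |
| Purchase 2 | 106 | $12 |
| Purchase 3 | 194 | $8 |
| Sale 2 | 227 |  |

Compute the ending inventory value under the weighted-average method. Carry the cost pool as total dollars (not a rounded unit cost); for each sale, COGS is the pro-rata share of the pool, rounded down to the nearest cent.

Ending inventory = $1,406.07

After Beginning: 198 on hand, pool $2,574.00 (≈ $13.0000 each)
After Purchase 1: 386 on hand, pool $4,642.00 (≈ $12.0259 each)
Sale 1, sell 317: 317/386 × $4,642.00 → $3,812.21
After Purchase 2: 175 on hand, pool $2,101.79 (≈ $12.0102 each)
After Purchase 3: 369 on hand, pool $3,653.79 (≈ $9.9019 each)
Sale 2, sell 227: 227/369 × $3,653.79 → $2,247.72
Total COGS = $3,812.21 + $2,247.72 = $6,059.93
Ending inventory (cost pool remaining) = $1,406.07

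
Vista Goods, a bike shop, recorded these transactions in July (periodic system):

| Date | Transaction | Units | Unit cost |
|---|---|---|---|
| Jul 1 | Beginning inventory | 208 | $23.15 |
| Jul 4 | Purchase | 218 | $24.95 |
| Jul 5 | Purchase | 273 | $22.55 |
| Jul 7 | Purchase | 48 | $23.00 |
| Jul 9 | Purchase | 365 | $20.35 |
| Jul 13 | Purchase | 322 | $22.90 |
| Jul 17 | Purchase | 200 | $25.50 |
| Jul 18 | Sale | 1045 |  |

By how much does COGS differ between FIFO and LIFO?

FIFO COGS: 208 @ $23.15 + 218 @ $24.95 + 273 @ $22.55 + 48 @ $23.00 + 298 @ $20.35 = $23,578.75
LIFO COGS: 200 @ $25.50 + 322 @ $22.90 + 365 @ $20.35 + 48 @ $23.00 + 110 @ $22.55 = $23,486.05
Difference = |$23,578.75 − $23,486.05| = $92.70

$92.70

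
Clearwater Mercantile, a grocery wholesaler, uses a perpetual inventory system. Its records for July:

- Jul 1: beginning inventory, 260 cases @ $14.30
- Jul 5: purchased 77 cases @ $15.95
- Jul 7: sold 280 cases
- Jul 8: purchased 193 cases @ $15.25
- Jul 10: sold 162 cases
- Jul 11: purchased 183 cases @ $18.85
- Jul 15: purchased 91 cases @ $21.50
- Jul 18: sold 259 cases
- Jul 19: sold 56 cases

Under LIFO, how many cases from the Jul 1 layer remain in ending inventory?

Jul 7, 280 sold [LIFO — newest first]: 77 @ $15.95 + 203 @ $14.30 = $4,131.05
Jul 10, 162 sold [LIFO — newest first]: 162 @ $15.25 = $2,470.50
Jul 18, 259 sold [LIFO — newest first]: 91 @ $21.50 + 168 @ $18.85 = $5,123.30
Jul 19, 56 sold [LIFO — newest first]: 15 @ $18.85 + 31 @ $15.25 + 10 @ $14.30 = $898.50
Total COGS = $4,131.05 + $2,470.50 + $5,123.30 + $898.50 = $12,623.35
Ending inventory: 47 @ $14.30 = $672.10

47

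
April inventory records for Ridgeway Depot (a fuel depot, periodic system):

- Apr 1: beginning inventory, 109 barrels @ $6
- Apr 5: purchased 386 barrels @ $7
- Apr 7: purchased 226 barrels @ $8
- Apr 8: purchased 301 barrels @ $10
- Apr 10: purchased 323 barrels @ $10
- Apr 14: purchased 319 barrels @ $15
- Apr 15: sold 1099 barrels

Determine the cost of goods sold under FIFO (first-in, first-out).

Apr 15, 1099 sold [FIFO — oldest first]: 109 @ $6 + 386 @ $7 + 226 @ $8 + 301 @ $10 + 77 @ $10 = $8,944
Ending inventory: 246 @ $10 + 319 @ $15 = $7,245
Check: goods available $16,189 = COGS $8,944 + ending $7,245

COGS = $8,944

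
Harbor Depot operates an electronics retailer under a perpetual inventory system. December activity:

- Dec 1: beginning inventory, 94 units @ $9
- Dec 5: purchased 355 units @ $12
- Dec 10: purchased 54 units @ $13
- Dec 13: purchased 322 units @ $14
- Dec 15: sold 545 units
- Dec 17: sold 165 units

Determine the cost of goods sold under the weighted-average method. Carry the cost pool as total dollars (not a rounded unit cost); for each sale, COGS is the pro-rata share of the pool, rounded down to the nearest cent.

COGS = $8,878.01

After Dec 1: 94 on hand, pool $846.00 (≈ $9.0000 each)
After Dec 5: 449 on hand, pool $5,106.00 (≈ $11.3719 each)
After Dec 10: 503 on hand, pool $5,808.00 (≈ $11.5467 each)
After Dec 13: 825 on hand, pool $10,316.00 (≈ $12.5042 each)
Dec 15, sell 545: 545/825 × $10,316.00 → $6,814.81
Dec 17, sell 165: 165/280 × $3,501.19 → $2,063.20
Total COGS = $6,814.81 + $2,063.20 = $8,878.01
Ending inventory (cost pool remaining) = $1,437.99
Check: goods available $10,316.00 = COGS $8,878.01 + ending $1,437.99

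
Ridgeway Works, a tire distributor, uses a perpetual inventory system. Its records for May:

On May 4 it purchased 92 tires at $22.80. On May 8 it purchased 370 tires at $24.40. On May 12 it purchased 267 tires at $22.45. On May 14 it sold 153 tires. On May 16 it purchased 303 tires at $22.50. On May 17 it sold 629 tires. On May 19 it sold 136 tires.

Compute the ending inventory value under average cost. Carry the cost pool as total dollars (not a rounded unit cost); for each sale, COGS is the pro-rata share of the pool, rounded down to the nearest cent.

After May 4: 92 on hand, pool $2,097.60 (≈ $22.8000 each)
After May 8: 462 on hand, pool $11,125.60 (≈ $24.0814 each)
After May 12: 729 on hand, pool $17,119.75 (≈ $23.4839 each)
May 14, sell 153: 153/729 × $17,119.75 → $3,593.03
After May 16: 879 on hand, pool $20,344.22 (≈ $23.1447 each)
May 17, sell 629: 629/879 × $20,344.22 → $14,558.03
May 19, sell 136: 136/250 × $5,786.19 → $3,147.68
Total COGS = $3,593.03 + $14,558.03 + $3,147.68 = $21,298.74
Ending inventory (cost pool remaining) = $2,638.51

Ending inventory = $2,638.51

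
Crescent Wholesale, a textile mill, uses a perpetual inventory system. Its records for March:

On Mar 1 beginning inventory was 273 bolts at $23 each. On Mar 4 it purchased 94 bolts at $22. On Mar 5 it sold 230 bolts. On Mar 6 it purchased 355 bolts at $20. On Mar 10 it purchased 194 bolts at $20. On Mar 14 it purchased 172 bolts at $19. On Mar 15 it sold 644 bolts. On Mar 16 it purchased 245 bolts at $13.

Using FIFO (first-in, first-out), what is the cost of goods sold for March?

COGS = $18,487

Mar 5, 230 sold [FIFO — oldest first]: 230 @ $23 = $5,290
Mar 15, 644 sold [FIFO — oldest first]: 43 @ $23 + 94 @ $22 + 355 @ $20 + 152 @ $20 = $13,197
Total COGS = $5,290 + $13,197 = $18,487
Ending inventory: 42 @ $20 + 172 @ $19 + 245 @ $13 = $7,293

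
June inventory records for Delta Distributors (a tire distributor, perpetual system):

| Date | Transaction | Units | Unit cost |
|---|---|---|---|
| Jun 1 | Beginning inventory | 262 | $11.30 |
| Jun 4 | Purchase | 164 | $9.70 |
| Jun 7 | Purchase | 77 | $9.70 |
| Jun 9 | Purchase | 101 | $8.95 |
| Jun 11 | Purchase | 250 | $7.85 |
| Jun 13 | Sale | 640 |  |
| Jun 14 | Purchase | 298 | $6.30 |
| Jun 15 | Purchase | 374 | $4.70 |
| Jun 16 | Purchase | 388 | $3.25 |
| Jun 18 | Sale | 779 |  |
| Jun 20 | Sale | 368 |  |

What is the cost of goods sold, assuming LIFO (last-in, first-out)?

Jun 13, 640 sold [LIFO — newest first]: 250 @ $7.85 + 101 @ $8.95 + 77 @ $9.70 + 164 @ $9.70 + 48 @ $11.30 = $5,746.55
Jun 18, 779 sold [LIFO — newest first]: 388 @ $3.25 + 374 @ $4.70 + 17 @ $6.30 = $3,125.90
Jun 20, 368 sold [LIFO — newest first]: 281 @ $6.30 + 87 @ $11.30 = $2,753.40
Total COGS = $5,746.55 + $3,125.90 + $2,753.40 = $11,625.85
Ending inventory: 127 @ $11.30 = $1,435.10

COGS = $11,625.85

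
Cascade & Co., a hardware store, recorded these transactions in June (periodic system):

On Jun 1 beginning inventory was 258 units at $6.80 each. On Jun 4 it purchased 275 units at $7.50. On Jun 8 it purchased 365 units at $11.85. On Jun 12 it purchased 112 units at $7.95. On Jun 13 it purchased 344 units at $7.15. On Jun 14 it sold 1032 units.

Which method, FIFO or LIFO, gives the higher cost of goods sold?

LIFO

FIFO COGS: 258 @ $6.80 + 275 @ $7.50 + 365 @ $11.85 + 112 @ $7.95 + 22 @ $7.15 = $9,189.85
LIFO COGS: 344 @ $7.15 + 112 @ $7.95 + 365 @ $11.85 + 211 @ $7.50 = $9,257.75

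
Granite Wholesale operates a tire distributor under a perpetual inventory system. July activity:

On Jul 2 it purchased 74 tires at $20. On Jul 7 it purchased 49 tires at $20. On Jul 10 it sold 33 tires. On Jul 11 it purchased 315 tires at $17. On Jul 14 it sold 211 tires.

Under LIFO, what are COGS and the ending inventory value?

Jul 10, 33 sold [LIFO — newest first]: 33 @ $20 = $660
Jul 14, 211 sold [LIFO — newest first]: 211 @ $17 = $3,587
Total COGS = $660 + $3,587 = $4,247
Ending inventory: 74 @ $20 + 16 @ $20 + 104 @ $17 = $3,568
Check: goods available $7,815 = COGS $4,247 + ending $3,568

COGS = $4,247; ending inventory = $3,568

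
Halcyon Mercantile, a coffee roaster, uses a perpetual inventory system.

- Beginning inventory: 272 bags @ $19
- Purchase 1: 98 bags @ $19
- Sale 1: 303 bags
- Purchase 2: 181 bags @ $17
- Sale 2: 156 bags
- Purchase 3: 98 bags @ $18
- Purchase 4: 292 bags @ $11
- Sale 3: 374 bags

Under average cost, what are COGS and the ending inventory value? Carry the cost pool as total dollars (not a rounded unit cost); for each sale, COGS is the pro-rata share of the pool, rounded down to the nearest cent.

COGS = $13,606.46; ending inventory = $1,476.54

After Beginning: 272 on hand, pool $5,168.00 (≈ $19.0000 each)
After Purchase 1: 370 on hand, pool $7,030.00 (≈ $19.0000 each)
Sale 1, sell 303: 303/370 × $7,030.00 → $5,757.00
After Purchase 2: 248 on hand, pool $4,350.00 (≈ $17.5403 each)
Sale 2, sell 156: 156/248 × $4,350.00 → $2,736.29
After Purchase 3: 190 on hand, pool $3,377.71 (≈ $17.7774 each)
After Purchase 4: 482 on hand, pool $6,589.71 (≈ $13.6716 each)
Sale 3, sell 374: 374/482 × $6,589.71 → $5,113.17
Total COGS = $5,757.00 + $2,736.29 + $5,113.17 = $13,606.46
Ending inventory (cost pool remaining) = $1,476.54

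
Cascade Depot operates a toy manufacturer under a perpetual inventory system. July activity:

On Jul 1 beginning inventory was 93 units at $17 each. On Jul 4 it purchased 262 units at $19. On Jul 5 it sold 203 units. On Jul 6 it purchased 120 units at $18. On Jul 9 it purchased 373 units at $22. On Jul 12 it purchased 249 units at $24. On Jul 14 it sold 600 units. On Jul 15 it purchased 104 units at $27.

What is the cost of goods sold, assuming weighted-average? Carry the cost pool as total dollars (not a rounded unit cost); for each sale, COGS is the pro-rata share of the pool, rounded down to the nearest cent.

After Jul 1: 93 on hand, pool $1,581.00 (≈ $17.0000 each)
After Jul 4: 355 on hand, pool $6,559.00 (≈ $18.4761 each)
Jul 5, sell 203: 203/355 × $6,559.00 → $3,750.63
After Jul 6: 272 on hand, pool $4,968.37 (≈ $18.2661 each)
After Jul 9: 645 on hand, pool $13,174.37 (≈ $20.4254 each)
After Jul 12: 894 on hand, pool $19,150.37 (≈ $21.4210 each)
Jul 14, sell 600: 600/894 × $19,150.37 → $12,852.59
After Jul 15: 398 on hand, pool $9,105.78 (≈ $22.8788 each)
Total COGS = $3,750.63 + $12,852.59 = $16,603.22
Ending inventory (cost pool remaining) = $9,105.78

COGS = $16,603.22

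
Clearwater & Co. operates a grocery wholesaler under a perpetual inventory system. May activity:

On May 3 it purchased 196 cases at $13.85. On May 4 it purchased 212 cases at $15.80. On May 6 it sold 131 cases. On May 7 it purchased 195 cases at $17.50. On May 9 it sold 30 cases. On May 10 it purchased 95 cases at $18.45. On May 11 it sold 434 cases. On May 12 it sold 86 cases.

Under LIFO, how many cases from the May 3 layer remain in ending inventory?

May 6, 131 sold [LIFO — newest first]: 131 @ $15.80 = $2,069.80
May 9, 30 sold [LIFO — newest first]: 30 @ $17.50 = $525.00
May 11, 434 sold [LIFO — newest first]: 95 @ $18.45 + 165 @ $17.50 + 81 @ $15.80 + 93 @ $13.85 = $7,208.10
May 12, 86 sold [LIFO — newest first]: 86 @ $13.85 = $1,191.10
Total COGS = $2,069.80 + $525.00 + $7,208.10 + $1,191.10 = $10,994.00
Ending inventory: 17 @ $13.85 = $235.45
Check: goods available $11,229.45 = COGS $10,994.00 + ending $235.45

17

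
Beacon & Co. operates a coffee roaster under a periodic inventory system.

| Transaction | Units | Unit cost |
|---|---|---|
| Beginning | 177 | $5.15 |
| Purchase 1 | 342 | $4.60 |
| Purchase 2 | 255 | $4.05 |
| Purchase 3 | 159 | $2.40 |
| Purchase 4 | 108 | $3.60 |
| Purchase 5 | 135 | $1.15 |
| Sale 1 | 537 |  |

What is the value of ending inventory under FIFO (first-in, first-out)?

Sale 1 (537) [FIFO — oldest first]: 177 @ $5.15 + 342 @ $4.60 + 18 @ $4.05 = $2,557.65
Ending inventory: 237 @ $4.05 + 159 @ $2.40 + 108 @ $3.60 + 135 @ $1.15 = $1,885.50

Ending inventory = $1,885.50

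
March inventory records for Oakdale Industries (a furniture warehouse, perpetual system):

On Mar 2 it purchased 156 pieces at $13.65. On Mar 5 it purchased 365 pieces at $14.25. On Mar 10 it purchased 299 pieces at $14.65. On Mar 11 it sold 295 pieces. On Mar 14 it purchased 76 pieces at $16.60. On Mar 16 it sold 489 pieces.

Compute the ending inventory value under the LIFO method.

Ending inventory = $1,528.80

Mar 11, 295 sold [LIFO — newest first]: 295 @ $14.65 = $4,321.75
Mar 16, 489 sold [LIFO — newest first]: 76 @ $16.60 + 4 @ $14.65 + 365 @ $14.25 + 44 @ $13.65 = $7,122.05
Total COGS = $4,321.75 + $7,122.05 = $11,443.80
Ending inventory: 112 @ $13.65 = $1,528.80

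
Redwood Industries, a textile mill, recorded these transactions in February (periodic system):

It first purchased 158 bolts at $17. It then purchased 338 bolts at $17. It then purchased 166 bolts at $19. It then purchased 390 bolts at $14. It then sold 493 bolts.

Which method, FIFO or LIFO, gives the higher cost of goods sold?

FIFO

FIFO COGS: 158 @ $17 + 335 @ $17 = $8,381
LIFO COGS: 390 @ $14 + 103 @ $19 = $7,417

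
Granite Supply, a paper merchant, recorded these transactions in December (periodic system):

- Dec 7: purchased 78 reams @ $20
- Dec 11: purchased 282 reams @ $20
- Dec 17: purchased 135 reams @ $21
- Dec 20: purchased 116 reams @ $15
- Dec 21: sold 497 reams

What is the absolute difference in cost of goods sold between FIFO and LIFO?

$570

FIFO COGS: 78 @ $20 + 282 @ $20 + 135 @ $21 + 2 @ $15 = $10,065
LIFO COGS: 116 @ $15 + 135 @ $21 + 246 @ $20 = $9,495
Difference = |$10,065 − $9,495| = $570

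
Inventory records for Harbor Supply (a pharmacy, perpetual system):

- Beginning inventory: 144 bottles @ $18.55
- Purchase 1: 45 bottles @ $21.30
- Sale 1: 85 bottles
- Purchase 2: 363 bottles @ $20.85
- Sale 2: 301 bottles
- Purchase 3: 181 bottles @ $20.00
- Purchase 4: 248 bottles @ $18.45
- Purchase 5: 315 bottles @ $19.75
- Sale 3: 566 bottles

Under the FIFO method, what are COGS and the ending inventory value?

Sale 1 (85) [FIFO — oldest first]: 85 @ $18.55 = $1,576.75
Sale 2 (301) [FIFO — oldest first]: 59 @ $18.55 + 45 @ $21.30 + 197 @ $20.85 = $6,160.40
Sale 3 (566) [FIFO — oldest first]: 166 @ $20.85 + 181 @ $20.00 + 219 @ $18.45 = $11,121.65
Total COGS = $1,576.75 + $6,160.40 + $11,121.65 = $18,858.80
Ending inventory: 29 @ $18.45 + 315 @ $19.75 = $6,756.30

COGS = $18,858.80; ending inventory = $6,756.30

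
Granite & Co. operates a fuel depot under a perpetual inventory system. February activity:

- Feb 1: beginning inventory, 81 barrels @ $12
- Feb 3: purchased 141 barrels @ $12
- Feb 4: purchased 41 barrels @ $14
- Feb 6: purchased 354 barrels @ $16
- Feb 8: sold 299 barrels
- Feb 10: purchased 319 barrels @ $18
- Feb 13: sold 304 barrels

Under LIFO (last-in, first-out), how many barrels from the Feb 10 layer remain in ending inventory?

15

Feb 8, 299 sold [LIFO — newest first]: 299 @ $16 = $4,784
Feb 13, 304 sold [LIFO — newest first]: 304 @ $18 = $5,472
Total COGS = $4,784 + $5,472 = $10,256
Ending inventory: 81 @ $12 + 141 @ $12 + 41 @ $14 + 55 @ $16 + 15 @ $18 = $4,388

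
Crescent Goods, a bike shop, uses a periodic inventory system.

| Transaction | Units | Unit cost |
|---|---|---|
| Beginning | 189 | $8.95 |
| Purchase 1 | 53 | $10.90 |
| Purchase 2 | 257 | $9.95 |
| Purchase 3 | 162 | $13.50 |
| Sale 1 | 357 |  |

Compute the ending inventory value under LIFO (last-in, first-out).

Ending inventory = $2,886.15

Sale 1 (357) [LIFO — newest first]: 162 @ $13.50 + 195 @ $9.95 = $4,127.25
Ending inventory: 189 @ $8.95 + 53 @ $10.90 + 62 @ $9.95 = $2,886.15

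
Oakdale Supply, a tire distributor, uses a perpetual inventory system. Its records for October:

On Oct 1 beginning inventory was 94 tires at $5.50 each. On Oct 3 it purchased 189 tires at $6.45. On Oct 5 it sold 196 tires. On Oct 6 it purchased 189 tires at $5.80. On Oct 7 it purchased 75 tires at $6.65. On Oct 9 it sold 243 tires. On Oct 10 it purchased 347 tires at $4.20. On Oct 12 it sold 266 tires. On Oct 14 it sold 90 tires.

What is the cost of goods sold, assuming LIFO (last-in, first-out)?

Oct 5, 196 sold [LIFO — newest first]: 189 @ $6.45 + 7 @ $5.50 = $1,257.55
Oct 9, 243 sold [LIFO — newest first]: 75 @ $6.65 + 168 @ $5.80 = $1,473.15
Oct 12, 266 sold [LIFO — newest first]: 266 @ $4.20 = $1,117.20
Oct 14, 90 sold [LIFO — newest first]: 81 @ $4.20 + 9 @ $5.80 = $392.40
Total COGS = $1,257.55 + $1,473.15 + $1,117.20 + $392.40 = $4,240.30
Ending inventory: 87 @ $5.50 + 12 @ $5.80 = $548.10

COGS = $4,240.30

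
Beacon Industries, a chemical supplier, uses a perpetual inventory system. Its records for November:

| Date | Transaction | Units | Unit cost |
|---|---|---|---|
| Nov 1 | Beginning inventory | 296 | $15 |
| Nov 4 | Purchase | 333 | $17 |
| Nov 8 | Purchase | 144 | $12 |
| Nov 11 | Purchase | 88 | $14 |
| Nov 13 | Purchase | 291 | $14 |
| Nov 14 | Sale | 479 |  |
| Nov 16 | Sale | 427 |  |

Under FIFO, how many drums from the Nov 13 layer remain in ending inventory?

246

Nov 14, 479 sold [FIFO — oldest first]: 296 @ $15 + 183 @ $17 = $7,551
Nov 16, 427 sold [FIFO — oldest first]: 150 @ $17 + 144 @ $12 + 88 @ $14 + 45 @ $14 = $6,140
Total COGS = $7,551 + $6,140 = $13,691
Ending inventory: 246 @ $14 = $3,444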